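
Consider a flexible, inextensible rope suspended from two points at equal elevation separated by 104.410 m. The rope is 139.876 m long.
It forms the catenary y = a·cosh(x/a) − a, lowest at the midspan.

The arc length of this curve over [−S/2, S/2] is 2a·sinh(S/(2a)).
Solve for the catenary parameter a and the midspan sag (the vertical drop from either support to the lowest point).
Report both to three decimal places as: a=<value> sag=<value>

seed: a₀ = √(S³/(24(L−S))) = √(104.410³/(24·35.466)) = 36.568018
iter 1: u=1.427614  f(a)=+3.795e+00  f'(a)=-2.365e+00  a ← 36.568018 − (+3.795e+00/-2.365e+00) = 38.172520
iter 2: u=1.367607  f(a)=+2.640e-01  f'(a)=-2.046e+00  a ← 38.172520 − (+2.640e-01/-2.046e+00) = 38.301552
iter 3: u=1.363000  f(a)=+1.490e-03  f'(a)=-2.023e+00  a ← 38.301552 − (+1.490e-03/-2.023e+00) = 38.302289
iter 4: u=1.362973  f(a)=+4.802e-08  f'(a)=-2.023e+00  a ← 38.302289 − (+4.802e-08/-2.023e+00) = 38.302289
iter 5: u=1.362973  f(a)=-2.842e-14  f'(a)=-2.023e+00  a ← 38.302289 − (-2.842e-14/-2.023e+00) = 38.302289
converged: |Δa| < 1e-12 after 5 iterations
sag = a·(cosh(S/(2a)) − 1) = 38.302289·(cosh(1.362973) − 1) = 41.437219
T_max/T_min = cosh(S/(2a)) = 2.081847

a=38.302 sag=41.437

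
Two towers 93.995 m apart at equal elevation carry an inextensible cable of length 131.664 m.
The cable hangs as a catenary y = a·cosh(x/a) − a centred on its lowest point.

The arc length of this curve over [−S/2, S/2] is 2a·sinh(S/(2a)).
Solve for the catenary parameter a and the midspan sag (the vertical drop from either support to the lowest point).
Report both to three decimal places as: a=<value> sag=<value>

seed: a₀ = √(S³/(24(L−S))) = √(93.995³/(24·37.669)) = 30.308152
iter 1: u=1.550655  f(a)=+4.797e+00  f'(a)=-3.137e+00  a ← 30.308152 − (+4.797e+00/-3.137e+00) = 31.837247
iter 2: u=1.476180  f(a)=+3.869e-01  f'(a)=-2.650e+00  a ← 31.837247 − (+3.869e-01/-2.650e+00) = 31.983274
iter 3: u=1.469440  f(a)=+3.005e-03  f'(a)=-2.609e+00  a ← 31.983274 − (+3.005e-03/-2.609e+00) = 31.984426
iter 4: u=1.469387  f(a)=+1.844e-07  f'(a)=-2.608e+00  a ← 31.984426 − (+1.844e-07/-2.608e+00) = 31.984426
iter 5: u=1.469387  f(a)=+0.000e+00  f'(a)=-2.608e+00  a ← 31.984426 − (+0.000e+00/-2.608e+00) = 31.984426
converged: |Δa| < 1e-12 after 5 iterations
sag = a·(cosh(S/(2a)) − 1) = 31.984426·(cosh(1.469387) − 1) = 41.206118
T_max/T_min = cosh(S/(2a)) = 2.288318

a=31.984 sag=41.206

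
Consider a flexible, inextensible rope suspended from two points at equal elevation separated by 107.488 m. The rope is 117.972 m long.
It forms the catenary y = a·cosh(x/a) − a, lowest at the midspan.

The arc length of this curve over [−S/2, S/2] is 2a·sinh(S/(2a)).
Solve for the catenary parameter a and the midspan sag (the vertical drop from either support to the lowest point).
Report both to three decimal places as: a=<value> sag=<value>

seed: a₀ = √(S³/(24(L−S))) = √(107.488³/(24·10.484)) = 70.253966
iter 1: u=0.764996  f(a)=+3.111e-01  f'(a)=-3.163e-01  a ← 70.253966 − (+3.111e-01/-3.163e-01) = 71.237480
iter 2: u=0.754434  f(a)=+6.653e-03  f'(a)=-3.029e-01  a ← 71.237480 − (+6.653e-03/-3.029e-01) = 71.259445
iter 3: u=0.754202  f(a)=+3.190e-06  f'(a)=-3.026e-01  a ← 71.259445 − (+3.190e-06/-3.026e-01) = 71.259455
iter 4: u=0.754202  f(a)=+7.248e-13  f'(a)=-3.026e-01  a ← 71.259455 − (+7.248e-13/-3.026e-01) = 71.259455
converged: |Δa| < 1e-12 after 4 iterations
sag = a·(cosh(S/(2a)) − 1) = 71.259455·(cosh(0.754202) − 1) = 21.245994
T_max/T_min = cosh(S/(2a)) = 1.298150

a=71.259 sag=21.246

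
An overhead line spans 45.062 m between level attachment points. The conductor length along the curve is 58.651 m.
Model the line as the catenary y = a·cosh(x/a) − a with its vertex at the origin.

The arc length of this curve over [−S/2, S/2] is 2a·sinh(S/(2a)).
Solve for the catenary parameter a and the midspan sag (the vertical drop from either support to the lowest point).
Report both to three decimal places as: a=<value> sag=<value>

seed: a₀ = √(S³/(24(L−S))) = √(45.062³/(24·13.589)) = 16.750058
iter 1: u=1.345130  f(a)=+1.284e+00  f'(a)=-1.936e+00  a ← 16.750058 − (+1.284e+00/-1.936e+00) = 17.413204
iter 2: u=1.293903  f(a)=+8.017e-02  f'(a)=-1.701e+00  a ← 17.413204 − (+8.017e-02/-1.701e+00) = 17.460340
iter 3: u=1.290410  f(a)=+3.588e-04  f'(a)=-1.686e+00  a ← 17.460340 − (+3.588e-04/-1.686e+00) = 17.460553
iter 4: u=1.290394  f(a)=+7.256e-09  f'(a)=-1.686e+00  a ← 17.460553 − (+7.256e-09/-1.686e+00) = 17.460553
iter 5: u=1.290394  f(a)=+0.000e+00  f'(a)=-1.686e+00  a ← 17.460553 − (+0.000e+00/-1.686e+00) = 17.460553
converged: |Δa| < 1e-12 after 5 iterations
sag = a·(cosh(S/(2a)) − 1) = 17.460553·(cosh(1.290394) − 1) = 16.669432
T_max/T_min = cosh(S/(2a)) = 1.954691

a=17.461 sag=16.669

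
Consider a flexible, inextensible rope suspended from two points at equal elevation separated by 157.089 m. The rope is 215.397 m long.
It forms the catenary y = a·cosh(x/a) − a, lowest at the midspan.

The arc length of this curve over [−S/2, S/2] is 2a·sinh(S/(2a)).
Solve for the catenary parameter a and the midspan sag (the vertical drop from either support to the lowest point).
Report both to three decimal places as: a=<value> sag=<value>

a=55.343 sag=65.743

seed: a₀ = √(S³/(24(L−S))) = √(157.089³/(24·58.308)) = 52.631890
iter 1: u=1.492337  f(a)=+6.848e+00  f'(a)=-2.750e+00  a ← 52.631890 − (+6.848e+00/-2.750e+00) = 55.122009
iter 2: u=1.424921  f(a)=+5.160e-01  f'(a)=-2.350e+00  a ← 55.122009 − (+5.160e-01/-2.350e+00) = 55.341586
iter 3: u=1.419267  f(a)=+3.457e-03  f'(a)=-2.318e+00  a ← 55.341586 − (+3.457e-03/-2.318e+00) = 55.343077
iter 4: u=1.419229  f(a)=+1.575e-07  f'(a)=-2.318e+00  a ← 55.343077 − (+1.575e-07/-2.318e+00) = 55.343077
iter 5: u=1.419229  f(a)=+2.842e-14  f'(a)=-2.318e+00  a ← 55.343077 − (+2.842e-14/-2.318e+00) = 55.343077
converged: |Δa| < 1e-12 after 5 iterations
sag = a·(cosh(S/(2a)) − 1) = 55.343077·(cosh(1.419229) − 1) = 65.742938
T_max/T_min = cosh(S/(2a)) = 2.187916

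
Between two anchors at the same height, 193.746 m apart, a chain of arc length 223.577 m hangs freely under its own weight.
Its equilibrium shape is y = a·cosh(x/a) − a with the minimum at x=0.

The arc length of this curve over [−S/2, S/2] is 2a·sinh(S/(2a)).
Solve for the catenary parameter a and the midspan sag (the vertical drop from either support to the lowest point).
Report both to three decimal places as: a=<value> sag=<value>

seed: a₀ = √(S³/(24(L−S))) = √(193.746³/(24·29.831)) = 100.788177
iter 1: u=0.961154  f(a)=+1.409e+00  f'(a)=-6.485e-01  a ← 100.788177 − (+1.409e+00/-6.485e-01) = 102.960380
iter 2: u=0.940876  f(a)=+4.683e-02  f'(a)=-6.060e-01  a ← 102.960380 − (+4.683e-02/-6.060e-01) = 103.037650
iter 3: u=0.940171  f(a)=+5.569e-05  f'(a)=-6.046e-01  a ← 103.037650 − (+5.569e-05/-6.046e-01) = 103.037742
iter 4: u=0.940170  f(a)=+7.896e-11  f'(a)=-6.046e-01  a ← 103.037742 − (+7.896e-11/-6.046e-01) = 103.037742
iter 5: u=0.940170  f(a)=+0.000e+00  f'(a)=-6.046e-01  a ← 103.037742 − (+0.000e+00/-6.046e-01) = 103.037742
converged: |Δa| < 1e-12 after 5 iterations
sag = a·(cosh(S/(2a)) − 1) = 103.037742·(cosh(0.940170) − 1) = 48.993324
T_max/T_min = cosh(S/(2a)) = 1.475489

a=103.038 sag=48.993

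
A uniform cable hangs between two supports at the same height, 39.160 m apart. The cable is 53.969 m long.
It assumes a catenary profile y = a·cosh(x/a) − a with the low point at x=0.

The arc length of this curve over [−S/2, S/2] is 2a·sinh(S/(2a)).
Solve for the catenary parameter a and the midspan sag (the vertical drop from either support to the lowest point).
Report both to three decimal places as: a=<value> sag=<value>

a=13.680 sag=16.574

seed: a₀ = √(S³/(24(L−S))) = √(39.160³/(24·14.809)) = 12.998569
iter 1: u=1.506320  f(a)=+1.774e+00  f'(a)=-2.839e+00  a ← 12.998569 − (+1.774e+00/-2.839e+00) = 13.623295
iter 2: u=1.437244  f(a)=+1.359e-01  f'(a)=-2.419e+00  a ← 13.623295 − (+1.359e-01/-2.419e+00) = 13.679462
iter 3: u=1.431343  f(a)=+9.439e-04  f'(a)=-2.386e+00  a ← 13.679462 − (+9.439e-04/-2.386e+00) = 13.679858
iter 4: u=1.431301  f(a)=+4.623e-08  f'(a)=-2.386e+00  a ← 13.679858 − (+4.623e-08/-2.386e+00) = 13.679858
iter 5: u=1.431301  f(a)=+0.000e+00  f'(a)=-2.386e+00  a ← 13.679858 − (+0.000e+00/-2.386e+00) = 13.679858
converged: |Δa| < 1e-12 after 5 iterations
sag = a·(cosh(S/(2a)) − 1) = 13.679858·(cosh(1.431301) − 1) = 16.574097
T_max/T_min = cosh(S/(2a)) = 2.211569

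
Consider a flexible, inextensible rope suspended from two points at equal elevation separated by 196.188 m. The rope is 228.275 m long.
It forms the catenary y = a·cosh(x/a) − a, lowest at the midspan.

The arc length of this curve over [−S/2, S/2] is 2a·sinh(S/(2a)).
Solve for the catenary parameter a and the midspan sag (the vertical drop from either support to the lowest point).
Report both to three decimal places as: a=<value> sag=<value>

seed: a₀ = √(S³/(24(L−S))) = √(196.188³/(24·32.087)) = 99.023548
iter 1: u=0.990613  f(a)=+1.612e+00  f'(a)=-7.139e-01  a ← 99.023548 − (+1.612e+00/-7.139e-01) = 101.280986
iter 2: u=0.968533  f(a)=+5.676e-02  f'(a)=-6.644e-01  a ← 101.280986 − (+5.676e-02/-6.644e-01) = 101.366409
iter 3: u=0.967717  f(a)=+7.609e-05  f'(a)=-6.627e-01  a ← 101.366409 − (+7.609e-05/-6.627e-01) = 101.366524
iter 4: u=0.967716  f(a)=+1.372e-10  f'(a)=-6.627e-01  a ← 101.366524 − (+1.372e-10/-6.627e-01) = 101.366524
iter 5: u=0.967716  f(a)=-2.842e-14  f'(a)=-6.627e-01  a ← 101.366524 − (-2.842e-14/-6.627e-01) = 101.366524
converged: |Δa| < 1e-12 after 5 iterations
sag = a·(cosh(S/(2a)) − 1) = 101.366524·(cosh(0.967716) − 1) = 51.285175
T_max/T_min = cosh(S/(2a)) = 1.505938

a=101.367 sag=51.285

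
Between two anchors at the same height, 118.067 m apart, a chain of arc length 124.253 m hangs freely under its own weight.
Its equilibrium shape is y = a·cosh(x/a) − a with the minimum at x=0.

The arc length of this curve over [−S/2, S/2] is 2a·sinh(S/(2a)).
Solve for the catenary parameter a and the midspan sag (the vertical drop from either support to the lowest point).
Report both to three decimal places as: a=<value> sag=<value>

seed: a₀ = √(S³/(24(L−S))) = √(118.067³/(24·6.186)) = 105.288809
iter 1: u=0.560682  f(a)=+9.796e-02  f'(a)=-1.212e-01  a ← 105.288809 − (+9.796e-02/-1.212e-01) = 106.096817
iter 2: u=0.556412  f(a)=+1.139e-03  f'(a)=-1.184e-01  a ← 106.096817 − (+1.139e-03/-1.184e-01) = 106.106435
iter 3: u=0.556361  f(a)=+1.581e-07  f'(a)=-1.184e-01  a ← 106.106435 − (+1.581e-07/-1.184e-01) = 106.106437
iter 4: u=0.556361  f(a)=+4.263e-14  f'(a)=-1.184e-01  a ← 106.106437 − (+4.263e-14/-1.184e-01) = 106.106437
converged: |Δa| < 1e-12 after 4 iterations
sag = a·(cosh(S/(2a)) − 1) = 106.106437·(cosh(0.556361) − 1) = 16.849970
T_max/T_min = cosh(S/(2a)) = 1.158803

a=106.106 sag=16.850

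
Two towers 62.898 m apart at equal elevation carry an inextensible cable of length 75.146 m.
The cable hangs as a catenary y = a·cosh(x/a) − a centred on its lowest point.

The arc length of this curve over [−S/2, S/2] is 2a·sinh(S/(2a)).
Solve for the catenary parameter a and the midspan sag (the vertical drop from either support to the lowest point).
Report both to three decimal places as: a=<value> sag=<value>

seed: a₀ = √(S³/(24(L−S))) = √(62.898³/(24·12.248)) = 29.094912
iter 1: u=1.080911  f(a)=+7.357e-01  f'(a)=-9.445e-01  a ← 29.094912 − (+7.357e-01/-9.445e-01) = 29.873886
iter 2: u=1.052725  f(a)=+3.058e-02  f'(a)=-8.675e-01  a ← 29.873886 − (+3.058e-02/-8.675e-01) = 29.909142
iter 3: u=1.051485  f(a)=+5.792e-05  f'(a)=-8.642e-01  a ← 29.909142 − (+5.792e-05/-8.642e-01) = 29.909209
iter 4: u=1.051482  f(a)=+2.086e-10  f'(a)=-8.642e-01  a ← 29.909209 − (+2.086e-10/-8.642e-01) = 29.909209
iter 5: u=1.051482  f(a)=-2.842e-14  f'(a)=-8.642e-01  a ← 29.909209 − (-2.842e-14/-8.642e-01) = 29.909209
converged: |Δa| < 1e-12 after 5 iterations
sag = a·(cosh(S/(2a)) − 1) = 29.909209·(cosh(1.051482) − 1) = 18.114651
T_max/T_min = cosh(S/(2a)) = 1.605655

a=29.909 sag=18.115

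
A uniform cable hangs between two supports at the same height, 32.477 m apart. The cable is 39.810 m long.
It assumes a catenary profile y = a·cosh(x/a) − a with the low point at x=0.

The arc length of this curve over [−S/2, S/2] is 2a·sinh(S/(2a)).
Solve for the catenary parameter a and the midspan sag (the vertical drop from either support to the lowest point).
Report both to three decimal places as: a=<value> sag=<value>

a=14.401 sag=10.167

seed: a₀ = √(S³/(24(L−S))) = √(32.477³/(24·7.333)) = 13.951387
iter 1: u=1.163934  f(a)=+5.130e-01  f'(a)=-1.201e+00  a ← 13.951387 − (+5.130e-01/-1.201e+00) = 14.378674
iter 2: u=1.129346  f(a)=+2.451e-02  f'(a)=-1.088e+00  a ← 14.378674 − (+2.451e-02/-1.088e+00) = 14.401195
iter 3: u=1.127580  f(a)=+6.218e-05  f'(a)=-1.083e+00  a ← 14.401195 − (+6.218e-05/-1.083e+00) = 14.401252
iter 4: u=1.127576  f(a)=+4.023e-10  f'(a)=-1.083e+00  a ← 14.401252 − (+4.023e-10/-1.083e+00) = 14.401252
iter 5: u=1.127576  f(a)=+0.000e+00  f'(a)=-1.083e+00  a ← 14.401252 − (+0.000e+00/-1.083e+00) = 14.401252
converged: |Δa| < 1e-12 after 5 iterations
sag = a·(cosh(S/(2a)) − 1) = 14.401252·(cosh(1.127576) − 1) = 10.167123
T_max/T_min = cosh(S/(2a)) = 1.705989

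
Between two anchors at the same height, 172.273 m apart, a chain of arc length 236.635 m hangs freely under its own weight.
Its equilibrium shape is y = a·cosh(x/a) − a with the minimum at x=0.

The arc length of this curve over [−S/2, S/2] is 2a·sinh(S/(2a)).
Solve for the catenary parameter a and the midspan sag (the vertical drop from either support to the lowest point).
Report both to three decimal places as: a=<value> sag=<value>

seed: a₀ = √(S³/(24(L−S))) = √(172.273³/(24·64.362)) = 57.531466
iter 1: u=1.497207  f(a)=+7.611e+00  f'(a)=-2.781e+00  a ← 57.531466 − (+7.611e+00/-2.781e+00) = 60.268390
iter 2: u=1.429215  f(a)=+5.768e-01  f'(a)=-2.374e+00  a ← 60.268390 − (+5.768e-01/-2.374e+00) = 60.511370
iter 3: u=1.423476  f(a)=+3.914e-03  f'(a)=-2.342e+00  a ← 60.511370 − (+3.914e-03/-2.342e+00) = 60.513041
iter 4: u=1.423437  f(a)=+1.829e-07  f'(a)=-2.342e+00  a ← 60.513041 − (+1.829e-07/-2.342e+00) = 60.513041
iter 5: u=1.423437  f(a)=+2.842e-14  f'(a)=-2.342e+00  a ← 60.513041 − (+2.842e-14/-2.342e+00) = 60.513041
converged: |Δa| < 1e-12 after 5 iterations
sag = a·(cosh(S/(2a)) − 1) = 60.513041·(cosh(1.423437) − 1) = 72.381123
T_max/T_min = cosh(S/(2a)) = 2.196124

a=60.513 sag=72.381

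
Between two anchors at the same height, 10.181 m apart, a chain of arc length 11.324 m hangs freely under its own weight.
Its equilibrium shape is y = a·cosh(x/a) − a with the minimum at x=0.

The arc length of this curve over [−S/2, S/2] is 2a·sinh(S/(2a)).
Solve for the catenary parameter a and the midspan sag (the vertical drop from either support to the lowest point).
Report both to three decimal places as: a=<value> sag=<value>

a=6.304 sag=2.169

seed: a₀ = √(S³/(24(L−S))) = √(10.181³/(24·1.143)) = 6.202359
iter 1: u=0.820736  f(a)=+3.912e-02  f'(a)=-3.940e-01  a ← 6.202359 − (+3.912e-02/-3.940e-01) = 6.301648
iter 2: u=0.807805  f(a)=+9.592e-04  f'(a)=-3.749e-01  a ← 6.301648 − (+9.592e-04/-3.749e-01) = 6.304207
iter 3: u=0.807477  f(a)=+6.087e-07  f'(a)=-3.744e-01  a ← 6.304207 − (+6.087e-07/-3.744e-01) = 6.304208
iter 4: u=0.807477  f(a)=+2.434e-13  f'(a)=-3.744e-01  a ← 6.304208 − (+2.434e-13/-3.744e-01) = 6.304208
converged: |Δa| < 1e-12 after 4 iterations
sag = a·(cosh(S/(2a)) − 1) = 6.304208·(cosh(0.807477) − 1) = 2.169356
T_max/T_min = cosh(S/(2a)) = 1.344112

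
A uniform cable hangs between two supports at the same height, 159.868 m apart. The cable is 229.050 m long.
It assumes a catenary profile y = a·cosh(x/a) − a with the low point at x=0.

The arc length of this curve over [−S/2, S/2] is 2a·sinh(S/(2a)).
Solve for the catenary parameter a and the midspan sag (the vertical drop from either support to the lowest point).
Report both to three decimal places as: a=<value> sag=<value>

seed: a₀ = √(S³/(24(L−S))) = √(159.868³/(24·69.182)) = 49.606677
iter 1: u=1.611356  f(a)=+9.557e+00  f'(a)=-3.584e+00  a ← 49.606677 − (+9.557e+00/-3.584e+00) = 52.273363
iter 2: u=1.529154  f(a)=+8.248e-01  f'(a)=-2.990e+00  a ← 52.273363 − (+8.248e-01/-2.990e+00) = 52.549222
iter 3: u=1.521126  f(a)=+7.424e-03  f'(a)=-2.936e+00  a ← 52.549222 − (+7.424e-03/-2.936e+00) = 52.551750
iter 4: u=1.521053  f(a)=+6.134e-07  f'(a)=-2.936e+00  a ← 52.551750 − (+6.134e-07/-2.936e+00) = 52.551750
iter 5: u=1.521053  f(a)=-2.842e-14  f'(a)=-2.936e+00  a ← 52.551750 − (-2.842e-14/-2.936e+00) = 52.551750
converged: |Δa| < 1e-12 after 5 iterations
sag = a·(cosh(S/(2a)) − 1) = 52.551750·(cosh(1.521053) − 1) = 73.454845
T_max/T_min = cosh(S/(2a)) = 2.397762

a=52.552 sag=73.455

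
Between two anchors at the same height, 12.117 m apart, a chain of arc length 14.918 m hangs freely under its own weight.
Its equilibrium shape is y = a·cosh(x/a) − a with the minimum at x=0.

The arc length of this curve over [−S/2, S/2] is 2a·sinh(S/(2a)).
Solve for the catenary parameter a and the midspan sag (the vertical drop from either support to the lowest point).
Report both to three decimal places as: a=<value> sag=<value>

seed: a₀ = √(S³/(24(L−S))) = √(12.117³/(24·2.801)) = 5.144350
iter 1: u=1.177700  f(a)=+2.008e-01  f'(a)=-1.248e+00  a ← 5.144350 − (+2.008e-01/-1.248e+00) = 5.305278
iter 2: u=1.141976  f(a)=+9.807e-03  f'(a)=-1.128e+00  a ← 5.305278 − (+9.807e-03/-1.128e+00) = 5.313968
iter 3: u=1.140109  f(a)=+2.605e-05  f'(a)=-1.123e+00  a ← 5.313968 − (+2.605e-05/-1.123e+00) = 5.313991
iter 4: u=1.140104  f(a)=+1.850e-10  f'(a)=-1.122e+00  a ← 5.313991 − (+1.850e-10/-1.122e+00) = 5.313991
iter 5: u=1.140104  f(a)=+0.000e+00  f'(a)=-1.122e+00  a ← 5.313991 − (+0.000e+00/-1.122e+00) = 5.313991
converged: |Δa| < 1e-12 after 5 iterations
sag = a·(cosh(S/(2a)) − 1) = 5.313991·(cosh(1.140104) − 1) = 3.844348
T_max/T_min = cosh(S/(2a)) = 1.723439

a=5.314 sag=3.844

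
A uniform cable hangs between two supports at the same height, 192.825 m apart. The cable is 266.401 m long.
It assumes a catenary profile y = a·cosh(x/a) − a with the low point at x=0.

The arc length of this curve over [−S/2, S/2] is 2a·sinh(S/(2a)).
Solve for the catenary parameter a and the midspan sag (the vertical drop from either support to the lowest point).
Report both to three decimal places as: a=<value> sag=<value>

a=67.087 sag=82.054

seed: a₀ = √(S³/(24(L−S))) = √(192.825³/(24·73.576)) = 63.719345
iter 1: u=1.513081  f(a)=+8.896e+00  f'(a)=-2.883e+00  a ← 63.719345 − (+8.896e+00/-2.883e+00) = 66.804908
iter 2: u=1.443195  f(a)=+6.870e-01  f'(a)=-2.454e+00  a ← 66.804908 − (+6.870e-01/-2.454e+00) = 67.084914
iter 3: u=1.437171  f(a)=+4.855e-03  f'(a)=-2.419e+00  a ← 67.084914 − (+4.855e-03/-2.419e+00) = 67.086921
iter 4: u=1.437128  f(a)=+2.463e-07  f'(a)=-2.419e+00  a ← 67.086921 − (+2.463e-07/-2.419e+00) = 67.086921
iter 5: u=1.437128  f(a)=+0.000e+00  f'(a)=-2.419e+00  a ← 67.086921 − (+0.000e+00/-2.419e+00) = 67.086921
converged: |Δa| < 1e-12 after 5 iterations
sag = a·(cosh(S/(2a)) − 1) = 67.086921·(cosh(1.437128) − 1) = 82.054046
T_max/T_min = cosh(S/(2a)) = 2.223100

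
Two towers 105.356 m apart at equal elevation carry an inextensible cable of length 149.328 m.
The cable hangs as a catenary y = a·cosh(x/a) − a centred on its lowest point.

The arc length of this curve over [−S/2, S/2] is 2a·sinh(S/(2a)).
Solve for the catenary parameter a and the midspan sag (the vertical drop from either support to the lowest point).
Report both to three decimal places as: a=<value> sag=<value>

seed: a₀ = √(S³/(24(L−S))) = √(105.356³/(24·43.972)) = 33.288573
iter 1: u=1.582465  f(a)=+5.846e+00  f'(a)=-3.365e+00  a ← 33.288573 − (+5.846e+00/-3.365e+00) = 35.025549
iter 2: u=1.503988  f(a)=+4.887e-01  f'(a)=-2.824e+00  a ← 35.025549 − (+4.887e-01/-2.824e+00) = 35.198589
iter 3: u=1.496594  f(a)=+4.104e-03  f'(a)=-2.777e+00  a ← 35.198589 − (+4.104e-03/-2.777e+00) = 35.200066
iter 4: u=1.496531  f(a)=+2.948e-07  f'(a)=-2.777e+00  a ← 35.200066 − (+2.948e-07/-2.777e+00) = 35.200067
iter 5: u=1.496531  f(a)=+0.000e+00  f'(a)=-2.777e+00  a ← 35.200067 − (+0.000e+00/-2.777e+00) = 35.200067
converged: |Δa| < 1e-12 after 5 iterations
sag = a·(cosh(S/(2a)) − 1) = 35.200067·(cosh(1.496531) − 1) = 47.345421
T_max/T_min = cosh(S/(2a)) = 2.345038

a=35.200 sag=47.345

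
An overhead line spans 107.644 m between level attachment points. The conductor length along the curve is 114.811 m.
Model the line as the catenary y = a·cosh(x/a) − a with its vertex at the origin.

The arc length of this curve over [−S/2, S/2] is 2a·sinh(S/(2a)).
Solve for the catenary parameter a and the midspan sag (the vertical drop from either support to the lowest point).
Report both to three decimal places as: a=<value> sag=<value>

seed: a₀ = √(S³/(24(L−S))) = √(107.644³/(24·7.167)) = 85.155052
iter 1: u=0.632047  f(a)=+1.445e-01  f'(a)=-1.751e-01  a ← 85.155052 − (+1.445e-01/-1.751e-01) = 85.980200
iter 2: u=0.625981  f(a)=+2.128e-03  f'(a)=-1.700e-01  a ← 85.980200 − (+2.128e-03/-1.700e-01) = 85.992713
iter 3: u=0.625890  f(a)=+4.764e-07  f'(a)=-1.700e-01  a ← 85.992713 − (+4.764e-07/-1.700e-01) = 85.992716
iter 4: u=0.625890  f(a)=+2.842e-14  f'(a)=-1.700e-01  a ← 85.992716 − (+2.842e-14/-1.700e-01) = 85.992716
converged: |Δa| < 1e-12 after 4 iterations
sag = a·(cosh(S/(2a)) − 1) = 85.992716·(cosh(0.625890) − 1) = 17.400411
T_max/T_min = cosh(S/(2a)) = 1.202347

a=85.993 sag=17.400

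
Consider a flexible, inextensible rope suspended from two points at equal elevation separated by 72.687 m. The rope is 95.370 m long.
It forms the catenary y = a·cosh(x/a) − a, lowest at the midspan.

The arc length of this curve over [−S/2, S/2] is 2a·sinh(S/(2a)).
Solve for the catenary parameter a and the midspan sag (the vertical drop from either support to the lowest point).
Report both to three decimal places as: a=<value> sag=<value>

a=27.724 sag=27.435

seed: a₀ = √(S³/(24(L−S))) = √(72.687³/(24·22.683)) = 26.560072
iter 1: u=1.368351  f(a)=+2.221e+00  f'(a)=-2.050e+00  a ← 26.560072 − (+2.221e+00/-2.050e+00) = 27.643354
iter 2: u=1.314728  f(a)=+1.431e-01  f'(a)=-1.794e+00  a ← 27.643354 − (+1.431e-01/-1.794e+00) = 27.723134
iter 3: u=1.310945  f(a)=+6.846e-04  f'(a)=-1.776e+00  a ← 27.723134 − (+6.846e-04/-1.776e+00) = 27.723519
iter 4: u=1.310927  f(a)=+1.583e-08  f'(a)=-1.776e+00  a ← 27.723519 − (+1.583e-08/-1.776e+00) = 27.723519
iter 5: u=1.310927  f(a)=-2.842e-14  f'(a)=-1.776e+00  a ← 27.723519 − (-2.842e-14/-1.776e+00) = 27.723519
converged: |Δa| < 1e-12 after 5 iterations
sag = a·(cosh(S/(2a)) − 1) = 27.723519·(cosh(1.310927) − 1) = 27.434914
T_max/T_min = cosh(S/(2a)) = 1.989590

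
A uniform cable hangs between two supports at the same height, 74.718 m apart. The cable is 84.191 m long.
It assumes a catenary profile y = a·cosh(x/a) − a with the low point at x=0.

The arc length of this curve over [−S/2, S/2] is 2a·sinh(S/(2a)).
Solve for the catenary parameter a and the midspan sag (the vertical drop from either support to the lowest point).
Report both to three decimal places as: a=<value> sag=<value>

seed: a₀ = √(S³/(24(L−S))) = √(74.718³/(24·9.473)) = 42.833984
iter 1: u=0.872181  f(a)=+3.669e-01  f'(a)=-4.769e-01  a ← 42.833984 − (+3.669e-01/-4.769e-01) = 43.603352
iter 2: u=0.856792  f(a)=+1.012e-02  f'(a)=-4.509e-01  a ← 43.603352 − (+1.012e-02/-4.509e-01) = 43.625792
iter 3: u=0.856351  f(a)=+8.180e-06  f'(a)=-4.502e-01  a ← 43.625792 − (+8.180e-06/-4.502e-01) = 43.625811
iter 4: u=0.856351  f(a)=+5.386e-12  f'(a)=-4.502e-01  a ← 43.625811 − (+5.386e-12/-4.502e-01) = 43.625811
converged: |Δa| < 1e-12 after 4 iterations
sag = a·(cosh(S/(2a)) − 1) = 43.625811·(cosh(0.856351) − 1) = 16.997968
T_max/T_min = cosh(S/(2a)) = 1.389631

a=43.626 sag=16.998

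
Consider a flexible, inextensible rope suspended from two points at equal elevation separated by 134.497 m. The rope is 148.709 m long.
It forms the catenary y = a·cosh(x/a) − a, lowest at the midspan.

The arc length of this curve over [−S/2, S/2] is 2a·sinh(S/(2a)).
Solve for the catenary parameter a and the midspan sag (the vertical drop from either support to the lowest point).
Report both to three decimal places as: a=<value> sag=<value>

seed: a₀ = √(S³/(24(L−S))) = √(134.497³/(24·14.212)) = 84.457005
iter 1: u=0.796245  f(a)=+4.574e-01  f'(a)=-3.584e-01  a ← 84.457005 − (+4.574e-01/-3.584e-01) = 85.733279
iter 2: u=0.784392  f(a)=+1.057e-02  f'(a)=-3.420e-01  a ← 85.733279 − (+1.057e-02/-3.420e-01) = 85.764199
iter 3: u=0.784109  f(a)=+5.948e-06  f'(a)=-3.416e-01  a ← 85.764199 − (+5.948e-06/-3.416e-01) = 85.764216
iter 4: u=0.784109  f(a)=+1.904e-12  f'(a)=-3.416e-01  a ← 85.764216 − (+1.904e-12/-3.416e-01) = 85.764216
converged: |Δa| < 1e-12 after 4 iterations
sag = a·(cosh(S/(2a)) − 1) = 85.764216·(cosh(0.784109) − 1) = 27.743900
T_max/T_min = cosh(S/(2a)) = 1.323490

a=85.764 sag=27.744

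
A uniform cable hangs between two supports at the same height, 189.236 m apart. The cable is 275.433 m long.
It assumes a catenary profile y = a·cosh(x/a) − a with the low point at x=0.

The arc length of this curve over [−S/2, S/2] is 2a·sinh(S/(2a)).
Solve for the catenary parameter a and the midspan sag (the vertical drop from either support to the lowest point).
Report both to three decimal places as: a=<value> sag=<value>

seed: a₀ = √(S³/(24(L−S))) = √(189.236³/(24·86.197)) = 57.233979
iter 1: u=1.653179  f(a)=+1.258e+01  f'(a)=-3.920e+00  a ← 57.233979 − (+1.258e+01/-3.920e+00) = 60.442045
iter 2: u=1.565433  f(a)=+1.135e+00  f'(a)=-3.242e+00  a ← 60.442045 − (+1.135e+00/-3.242e+00) = 60.792102
iter 3: u=1.556419  f(a)=+1.126e-02  f'(a)=-3.178e+00  a ← 60.792102 − (+1.126e-02/-3.178e+00) = 60.795647
iter 4: u=1.556329  f(a)=+1.134e-06  f'(a)=-3.177e+00  a ← 60.795647 − (+1.134e-06/-3.177e+00) = 60.795648
iter 5: u=1.556329  f(a)=+0.000e+00  f'(a)=-3.177e+00  a ← 60.795648 − (+0.000e+00/-3.177e+00) = 60.795648
converged: |Δa| < 1e-12 after 5 iterations
sag = a·(cosh(S/(2a)) − 1) = 60.795648·(cosh(1.556329) − 1) = 89.743202
T_max/T_min = cosh(S/(2a)) = 2.476145

a=60.796 sag=89.743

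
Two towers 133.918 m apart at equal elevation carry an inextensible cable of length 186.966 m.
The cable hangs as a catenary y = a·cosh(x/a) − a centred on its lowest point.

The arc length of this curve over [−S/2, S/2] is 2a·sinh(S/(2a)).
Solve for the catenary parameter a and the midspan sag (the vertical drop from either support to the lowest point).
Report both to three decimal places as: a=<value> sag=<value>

seed: a₀ = √(S³/(24(L−S))) = √(133.918³/(24·53.048)) = 43.432848
iter 1: u=1.541667  f(a)=+6.673e+00  f'(a)=-3.075e+00  a ← 43.432848 − (+6.673e+00/-3.075e+00) = 45.602981
iter 2: u=1.468303  f(a)=+5.327e-01  f'(a)=-2.602e+00  a ← 45.602981 − (+5.327e-01/-2.602e+00) = 45.807734
iter 3: u=1.461740  f(a)=+4.046e-03  f'(a)=-2.562e+00  a ← 45.807734 − (+4.046e-03/-2.562e+00) = 45.809313
iter 4: u=1.461690  f(a)=+2.374e-07  f'(a)=-2.562e+00  a ← 45.809313 − (+2.374e-07/-2.562e+00) = 45.809313
iter 5: u=1.461690  f(a)=+2.842e-14  f'(a)=-2.562e+00  a ← 45.809313 − (+2.842e-14/-2.562e+00) = 45.809313
converged: |Δa| < 1e-12 after 5 iterations
sag = a·(cosh(S/(2a)) − 1) = 45.809313·(cosh(1.461690) − 1) = 58.294311
T_max/T_min = cosh(S/(2a)) = 2.272543

a=45.809 sag=58.294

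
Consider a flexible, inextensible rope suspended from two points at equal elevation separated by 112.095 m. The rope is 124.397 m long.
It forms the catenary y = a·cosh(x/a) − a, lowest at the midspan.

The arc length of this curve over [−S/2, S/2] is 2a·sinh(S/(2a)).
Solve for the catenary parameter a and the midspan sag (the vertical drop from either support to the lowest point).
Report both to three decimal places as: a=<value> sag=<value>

seed: a₀ = √(S³/(24(L−S))) = √(112.095³/(24·12.302)) = 69.069431
iter 1: u=0.811466  f(a)=+4.114e-01  f'(a)=-3.802e-01  a ← 69.069431 − (+4.114e-01/-3.802e-01) = 70.151490
iter 2: u=0.798950  f(a)=+9.868e-03  f'(a)=-3.622e-01  a ← 70.151490 − (+9.868e-03/-3.622e-01) = 70.178735
iter 3: u=0.798639  f(a)=+5.986e-06  f'(a)=-3.618e-01  a ← 70.178735 − (+5.986e-06/-3.618e-01) = 70.178752
iter 4: u=0.798639  f(a)=+2.231e-12  f'(a)=-3.618e-01  a ← 70.178752 − (+2.231e-12/-3.618e-01) = 70.178752
converged: |Δa| < 1e-12 after 4 iterations
sag = a·(cosh(S/(2a)) − 1) = 70.178752·(cosh(0.798639) − 1) = 23.596035
T_max/T_min = cosh(S/(2a)) = 1.336228

a=70.179 sag=23.596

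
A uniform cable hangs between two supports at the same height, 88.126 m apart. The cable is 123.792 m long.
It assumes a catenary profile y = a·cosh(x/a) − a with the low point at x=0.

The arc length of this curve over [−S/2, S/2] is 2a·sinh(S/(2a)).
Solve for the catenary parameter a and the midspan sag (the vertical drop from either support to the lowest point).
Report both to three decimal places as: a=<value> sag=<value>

seed: a₀ = √(S³/(24(L−S))) = √(88.126³/(24·35.666)) = 28.276344
iter 1: u=1.558299  f(a)=+4.589e+00  f'(a)=-3.191e+00  a ← 28.276344 − (+4.589e+00/-3.191e+00) = 29.714645
iter 2: u=1.482871  f(a)=+3.734e-01  f'(a)=-2.691e+00  a ← 29.714645 − (+3.734e-01/-2.691e+00) = 29.853413
iter 3: u=1.475979  f(a)=+2.956e-03  f'(a)=-2.648e+00  a ← 29.853413 − (+2.956e-03/-2.648e+00) = 29.854529
iter 4: u=1.475923  f(a)=+1.885e-07  f'(a)=-2.648e+00  a ← 29.854529 − (+1.885e-07/-2.648e+00) = 29.854530
iter 5: u=1.475923  f(a)=-1.421e-14  f'(a)=-2.648e+00  a ← 29.854530 − (-1.421e-14/-2.648e+00) = 29.854530
converged: |Δa| < 1e-12 after 5 iterations
sag = a·(cosh(S/(2a)) − 1) = 29.854530·(cosh(1.475923) − 1) = 38.865247
T_max/T_min = cosh(S/(2a)) = 2.301821

a=29.855 sag=38.865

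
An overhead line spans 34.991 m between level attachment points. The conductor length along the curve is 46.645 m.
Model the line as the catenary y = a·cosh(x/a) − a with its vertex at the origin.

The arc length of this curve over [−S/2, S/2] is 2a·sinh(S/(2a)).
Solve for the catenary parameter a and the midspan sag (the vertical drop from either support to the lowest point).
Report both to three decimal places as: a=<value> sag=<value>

seed: a₀ = √(S³/(24(L−S))) = √(34.991³/(24·11.654)) = 12.376316
iter 1: u=1.413627  f(a)=+1.221e+00  f'(a)=-2.287e+00  a ← 12.376316 − (+1.221e+00/-2.287e+00) = 12.910265
iter 2: u=1.355162  f(a)=+8.349e-02  f'(a)=-1.985e+00  a ← 12.910265 − (+8.349e-02/-1.985e+00) = 12.952335
iter 3: u=1.350760  f(a)=+4.534e-04  f'(a)=-1.963e+00  a ← 12.952335 − (+4.534e-04/-1.963e+00) = 12.952566
iter 4: u=1.350736  f(a)=+1.353e-08  f'(a)=-1.963e+00  a ← 12.952566 − (+1.353e-08/-1.963e+00) = 12.952566
iter 5: u=1.350736  f(a)=-7.105e-15  f'(a)=-1.963e+00  a ← 12.952566 − (-7.105e-15/-1.963e+00) = 12.952566
converged: |Δa| < 1e-12 after 5 iterations
sag = a·(cosh(S/(2a)) − 1) = 12.952566·(cosh(1.350736) − 1) = 13.725289
T_max/T_min = cosh(S/(2a)) = 2.059658

a=12.953 sag=13.725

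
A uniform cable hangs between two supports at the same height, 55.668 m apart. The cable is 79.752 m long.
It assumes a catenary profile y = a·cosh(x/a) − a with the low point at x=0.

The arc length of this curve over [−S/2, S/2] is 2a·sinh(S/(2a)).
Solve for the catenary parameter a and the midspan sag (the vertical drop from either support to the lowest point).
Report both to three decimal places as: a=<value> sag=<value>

a=18.301 sag=25.574

seed: a₀ = √(S³/(24(L−S))) = √(55.668³/(24·24.084)) = 17.275813
iter 1: u=1.611154  f(a)=+3.326e+00  f'(a)=-3.582e+00  a ← 17.275813 − (+3.326e+00/-3.582e+00) = 18.204312
iter 2: u=1.528978  f(a)=+2.870e-01  f'(a)=-2.989e+00  a ← 18.204312 − (+2.870e-01/-2.989e+00) = 18.300336
iter 3: u=1.520956  f(a)=+2.582e-03  f'(a)=-2.935e+00  a ← 18.300336 − (+2.582e-03/-2.935e+00) = 18.301216
iter 4: u=1.520883  f(a)=+2.131e-07  f'(a)=-2.935e+00  a ← 18.301216 − (+2.131e-07/-2.935e+00) = 18.301216
iter 5: u=1.520883  f(a)=+0.000e+00  f'(a)=-2.935e+00  a ← 18.301216 − (+0.000e+00/-2.935e+00) = 18.301216
converged: |Δa| < 1e-12 after 5 iterations
sag = a·(cosh(S/(2a)) − 1) = 18.301216·(cosh(1.520883) − 1) = 25.573946
T_max/T_min = cosh(S/(2a)) = 2.397391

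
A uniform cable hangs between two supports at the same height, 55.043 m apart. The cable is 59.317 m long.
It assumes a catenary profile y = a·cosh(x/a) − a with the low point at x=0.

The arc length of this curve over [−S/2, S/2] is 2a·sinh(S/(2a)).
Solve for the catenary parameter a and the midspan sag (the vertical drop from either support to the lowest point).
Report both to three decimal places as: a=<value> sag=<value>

a=40.782 sag=9.644

seed: a₀ = √(S³/(24(L−S))) = √(55.043³/(24·4.274)) = 40.320904
iter 1: u=0.682562  f(a)=+1.007e-01  f'(a)=-2.220e-01  a ← 40.320904 − (+1.007e-01/-2.220e-01) = 40.774298
iter 2: u=0.674972  f(a)=+1.723e-03  f'(a)=-2.145e-01  a ← 40.774298 − (+1.723e-03/-2.145e-01) = 40.782332
iter 3: u=0.674839  f(a)=+5.244e-07  f'(a)=-2.144e-01  a ← 40.782332 − (+5.244e-07/-2.144e-01) = 40.782334
iter 4: u=0.674839  f(a)=+3.553e-14  f'(a)=-2.144e-01  a ← 40.782334 − (+3.553e-14/-2.144e-01) = 40.782334
converged: |Δa| < 1e-12 after 4 iterations
sag = a·(cosh(S/(2a)) − 1) = 40.782334·(cosh(0.674839) − 1) = 9.644101
T_max/T_min = cosh(S/(2a)) = 1.236477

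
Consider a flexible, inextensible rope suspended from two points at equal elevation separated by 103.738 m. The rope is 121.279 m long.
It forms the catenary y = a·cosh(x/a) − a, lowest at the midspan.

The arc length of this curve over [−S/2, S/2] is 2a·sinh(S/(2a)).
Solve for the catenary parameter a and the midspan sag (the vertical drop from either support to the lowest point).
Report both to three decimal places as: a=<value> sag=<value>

a=52.754 sag=27.621

seed: a₀ = √(S³/(24(L−S))) = √(103.738³/(24·17.541)) = 51.496061
iter 1: u=1.007242  f(a)=+9.116e-01  f'(a)=-7.529e-01  a ← 51.496061 − (+9.116e-01/-7.529e-01) = 52.706806
iter 2: u=0.984104  f(a)=+3.314e-02  f'(a)=-6.991e-01  a ← 52.706806 − (+3.314e-02/-6.991e-01) = 52.754212
iter 3: u=0.983220  f(a)=+4.746e-05  f'(a)=-6.971e-01  a ← 52.754212 − (+4.746e-05/-6.971e-01) = 52.754280
iter 4: u=0.983219  f(a)=+9.764e-11  f'(a)=-6.971e-01  a ← 52.754280 − (+9.764e-11/-6.971e-01) = 52.754280
iter 5: u=0.983219  f(a)=+0.000e+00  f'(a)=-6.971e-01  a ← 52.754280 − (+0.000e+00/-6.971e-01) = 52.754280
converged: |Δa| < 1e-12 after 5 iterations
sag = a·(cosh(S/(2a)) − 1) = 52.754280·(cosh(0.983219) − 1) = 27.620859
T_max/T_min = cosh(S/(2a)) = 1.523576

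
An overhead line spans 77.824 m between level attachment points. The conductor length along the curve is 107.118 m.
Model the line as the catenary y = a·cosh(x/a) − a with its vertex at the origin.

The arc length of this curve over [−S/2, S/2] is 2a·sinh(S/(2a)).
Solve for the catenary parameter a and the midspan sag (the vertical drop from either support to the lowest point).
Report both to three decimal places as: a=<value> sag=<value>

a=27.244 sag=32.846

seed: a₀ = √(S³/(24(L−S))) = √(77.824³/(24·29.294)) = 25.892582
iter 1: u=1.502824  f(a)=+3.492e+00  f'(a)=-2.817e+00  a ← 25.892582 − (+3.492e+00/-2.817e+00) = 27.132155
iter 2: u=1.434165  f(a)=+2.664e-01  f'(a)=-2.402e+00  a ← 27.132155 − (+2.664e-01/-2.402e+00) = 27.243063
iter 3: u=1.428327  f(a)=+1.834e-03  f'(a)=-2.369e+00  a ← 27.243063 − (+1.834e-03/-2.369e+00) = 27.243837
iter 4: u=1.428286  f(a)=+8.822e-08  f'(a)=-2.369e+00  a ← 27.243837 − (+8.822e-08/-2.369e+00) = 27.243837
iter 5: u=1.428286  f(a)=+0.000e+00  f'(a)=-2.369e+00  a ← 27.243837 − (+0.000e+00/-2.369e+00) = 27.243837
converged: |Δa| < 1e-12 after 5 iterations
sag = a·(cosh(S/(2a)) − 1) = 27.243837·(cosh(1.428286) − 1) = 32.846038
T_max/T_min = cosh(S/(2a)) = 2.205632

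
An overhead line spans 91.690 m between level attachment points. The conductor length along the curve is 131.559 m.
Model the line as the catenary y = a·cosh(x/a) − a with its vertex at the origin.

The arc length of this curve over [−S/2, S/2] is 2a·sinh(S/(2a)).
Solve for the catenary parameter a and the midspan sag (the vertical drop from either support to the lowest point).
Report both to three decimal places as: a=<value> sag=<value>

seed: a₀ = √(S³/(24(L−S))) = √(91.690³/(24·39.869)) = 28.383090
iter 1: u=1.615222  f(a)=+5.536e+00  f'(a)=-3.614e+00  a ← 28.383090 − (+5.536e+00/-3.614e+00) = 29.914875
iter 2: u=1.532515  f(a)=+4.797e-01  f'(a)=-3.012e+00  a ← 29.914875 − (+4.797e-01/-3.012e+00) = 30.074125
iter 3: u=1.524400  f(a)=+4.358e-03  f'(a)=-2.958e+00  a ← 30.074125 − (+4.358e-03/-2.958e+00) = 30.075598
iter 4: u=1.524325  f(a)=+3.668e-07  f'(a)=-2.957e+00  a ← 30.075598 − (+3.668e-07/-2.957e+00) = 30.075598
iter 5: u=1.524325  f(a)=+0.000e+00  f'(a)=-2.957e+00  a ← 30.075598 − (+0.000e+00/-2.957e+00) = 30.075598
converged: |Δa| < 1e-12 after 5 iterations
sag = a·(cosh(S/(2a)) − 1) = 30.075598·(cosh(1.524325) − 1) = 42.253402
T_max/T_min = cosh(S/(2a)) = 2.404906

a=30.076 sag=42.253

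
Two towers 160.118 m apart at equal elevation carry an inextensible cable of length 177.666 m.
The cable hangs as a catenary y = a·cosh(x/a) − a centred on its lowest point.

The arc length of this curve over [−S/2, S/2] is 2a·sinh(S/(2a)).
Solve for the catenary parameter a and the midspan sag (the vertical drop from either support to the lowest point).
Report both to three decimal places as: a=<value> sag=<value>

seed: a₀ = √(S³/(24(L−S))) = √(160.118³/(24·17.548)) = 98.728105
iter 1: u=0.810904  f(a)=+5.861e-01  f'(a)=-3.794e-01  a ← 98.728105 − (+5.861e-01/-3.794e-01) = 100.272766
iter 2: u=0.798412  f(a)=+1.404e-02  f'(a)=-3.614e-01  a ← 100.272766 − (+1.404e-02/-3.614e-01) = 100.311604
iter 3: u=0.798103  f(a)=+8.491e-06  f'(a)=-3.610e-01  a ← 100.311604 − (+8.491e-06/-3.610e-01) = 100.311628
iter 4: u=0.798103  f(a)=+3.126e-12  f'(a)=-3.610e-01  a ← 100.311628 − (+3.126e-12/-3.610e-01) = 100.311628
converged: |Δa| < 1e-12 after 4 iterations
sag = a·(cosh(S/(2a)) − 1) = 100.311628·(cosh(0.798103) − 1) = 33.679881
T_max/T_min = cosh(S/(2a)) = 1.335753

a=100.312 sag=33.680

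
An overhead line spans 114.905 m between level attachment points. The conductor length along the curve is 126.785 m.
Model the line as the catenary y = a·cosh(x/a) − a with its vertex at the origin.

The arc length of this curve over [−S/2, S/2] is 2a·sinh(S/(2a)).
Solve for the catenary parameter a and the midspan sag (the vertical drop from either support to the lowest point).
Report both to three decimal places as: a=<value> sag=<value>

seed: a₀ = √(S³/(24(L−S))) = √(114.905³/(24·11.880)) = 72.944836
iter 1: u=0.787616  f(a)=+3.740e-01  f'(a)=-3.464e-01  a ← 72.944836 − (+3.740e-01/-3.464e-01) = 74.024476
iter 2: u=0.776128  f(a)=+8.464e-03  f'(a)=-3.309e-01  a ← 74.024476 − (+8.464e-03/-3.309e-01) = 74.050059
iter 3: u=0.775860  f(a)=+4.559e-06  f'(a)=-3.305e-01  a ← 74.050059 − (+4.559e-06/-3.305e-01) = 74.050073
iter 4: u=0.775860  f(a)=+1.322e-12  f'(a)=-3.305e-01  a ← 74.050073 − (+1.322e-12/-3.305e-01) = 74.050073
converged: |Δa| < 1e-12 after 4 iterations
sag = a·(cosh(S/(2a)) − 1) = 74.050073·(cosh(0.775860) − 1) = 23.428244
T_max/T_min = cosh(S/(2a)) = 1.316384

a=74.050 sag=23.428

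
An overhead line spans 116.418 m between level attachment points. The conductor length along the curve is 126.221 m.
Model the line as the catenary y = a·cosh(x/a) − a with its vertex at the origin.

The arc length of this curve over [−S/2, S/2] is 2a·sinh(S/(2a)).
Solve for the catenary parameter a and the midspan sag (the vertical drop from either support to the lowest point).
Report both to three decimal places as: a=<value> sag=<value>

seed: a₀ = √(S³/(24(L−S))) = √(116.418³/(24·9.803)) = 81.892679
iter 1: u=0.710796  f(a)=+2.506e-01  f'(a)=-2.517e-01  a ← 81.892679 − (+2.506e-01/-2.517e-01) = 82.888357
iter 2: u=0.702258  f(a)=+4.644e-03  f'(a)=-2.425e-01  a ← 82.888357 − (+4.644e-03/-2.425e-01) = 82.907511
iter 3: u=0.702096  f(a)=+1.662e-06  f'(a)=-2.423e-01  a ← 82.907511 − (+1.662e-06/-2.423e-01) = 82.907518
iter 4: u=0.702096  f(a)=+2.132e-13  f'(a)=-2.423e-01  a ← 82.907518 − (+2.132e-13/-2.423e-01) = 82.907518
converged: |Δa| < 1e-12 after 4 iterations
sag = a·(cosh(S/(2a)) − 1) = 82.907518·(cosh(0.702096) − 1) = 21.287452
T_max/T_min = cosh(S/(2a)) = 1.256761

a=82.908 sag=21.287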